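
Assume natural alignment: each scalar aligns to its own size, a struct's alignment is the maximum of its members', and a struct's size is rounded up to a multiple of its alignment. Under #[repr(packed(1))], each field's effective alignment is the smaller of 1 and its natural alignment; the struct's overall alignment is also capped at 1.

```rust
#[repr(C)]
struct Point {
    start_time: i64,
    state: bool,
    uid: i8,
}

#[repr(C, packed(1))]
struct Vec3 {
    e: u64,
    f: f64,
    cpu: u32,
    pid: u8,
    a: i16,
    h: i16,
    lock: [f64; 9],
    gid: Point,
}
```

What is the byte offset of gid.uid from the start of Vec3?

Point: 0..8  start_time  (8B, 8-aligned); 8..9  state  (1B, 1-aligned); 9..10  uid  (1B, 1-aligned); 10..16  -- tail padding (6B); sizeof = 16, alignof = 8
0..8  e  (8B, 1-aligned)
8..16  f  (8B, 1-aligned)
16..20  cpu  (4B, 1-aligned)
20..21  pid  (1B, 1-aligned)
21..23  a  (2B, 1-aligned)
23..25  h  (2B, 1-aligned)
25..97  lock  (72B, 1-aligned)
97..113  gid  (16B, 1-aligned)
within Point: uid at 9
97 + 9 = 106

106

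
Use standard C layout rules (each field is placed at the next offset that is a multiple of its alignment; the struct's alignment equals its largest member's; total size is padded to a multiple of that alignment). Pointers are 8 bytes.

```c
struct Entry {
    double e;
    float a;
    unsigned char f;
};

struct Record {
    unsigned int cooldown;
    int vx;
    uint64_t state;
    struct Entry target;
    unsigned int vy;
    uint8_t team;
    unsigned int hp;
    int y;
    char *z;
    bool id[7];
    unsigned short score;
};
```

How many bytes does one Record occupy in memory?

Entry: e at 0 (size 8, align 8) → ends 8; a at 8 (size 4, align 4) → ends 12; f at 12 (size 1, align 1) → ends 13; tail pad 3 to reach multiple of 8; total 16 bytes, alignment 8
cooldown at 0 (size 4, align 4) → ends 4
vx at 4 (size 4, align 4) → ends 8
state at 8 (size 8, align 8) → ends 16
target at 16 (size 16, align 8) → ends 32
vy at 32 (size 4, align 4) → ends 36
team at 36 (size 1, align 1) → ends 37
pad 3 to align 4 for hp
hp at 40 (size 4, align 4) → ends 44
y at 44 (size 4, align 4) → ends 48
z at 48 (size 8, align 8) → ends 56
id at 56 (size 7, align 1) → ends 63
pad 1 to align 2 for score
score at 64 (size 2, align 2) → ends 66
tail pad 6 to reach multiple of 8
total 72 bytes, alignment 8

72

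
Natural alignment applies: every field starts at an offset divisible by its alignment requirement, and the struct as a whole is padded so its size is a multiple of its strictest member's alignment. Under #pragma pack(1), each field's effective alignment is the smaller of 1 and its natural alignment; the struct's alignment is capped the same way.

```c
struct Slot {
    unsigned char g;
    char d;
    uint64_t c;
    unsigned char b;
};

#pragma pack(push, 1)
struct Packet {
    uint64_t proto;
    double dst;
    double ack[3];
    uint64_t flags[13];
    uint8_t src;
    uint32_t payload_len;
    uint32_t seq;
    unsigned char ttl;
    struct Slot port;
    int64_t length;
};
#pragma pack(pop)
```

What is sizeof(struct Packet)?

Slot: 0..1  g  (1B, 1-aligned); 1..2  d  (1B, 1-aligned); 2..8  -- padding (6B); 8..16  c  (8B, 8-aligned); 16..17  b  (1B, 1-aligned); 17..24  -- tail padding (7B); sizeof = 24, alignof = 8
0..8  proto  (8B, 1-aligned)
8..16  dst  (8B, 1-aligned)
16..40  ack  (24B, 1-aligned)
40..144  flags  (104B, 1-aligned)
144..145  src  (1B, 1-aligned)
145..149  payload_len  (4B, 1-aligned)
149..153  seq  (4B, 1-aligned)
153..154  ttl  (1B, 1-aligned)
154..178  port  (24B, 1-aligned)
178..186  length  (8B, 1-aligned)
sizeof = 186, alignof = 1

186 bytes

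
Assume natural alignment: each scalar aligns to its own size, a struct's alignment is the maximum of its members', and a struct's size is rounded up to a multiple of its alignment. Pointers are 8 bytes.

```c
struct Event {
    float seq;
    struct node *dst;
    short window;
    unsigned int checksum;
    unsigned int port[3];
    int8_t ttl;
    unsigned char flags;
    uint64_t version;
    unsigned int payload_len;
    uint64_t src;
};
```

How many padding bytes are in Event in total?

0..4  seq  (4B, 4-aligned)
4..8  -- padding (4B)
8..16  dst  (8B, 8-aligned)
16..18  window  (2B, 2-aligned)
18..20  -- padding (2B)
20..24  checksum  (4B, 4-aligned)
24..36  port  (12B, 4-aligned)
36..37  ttl  (1B, 1-aligned)
37..38  flags  (1B, 1-aligned)
38..40  -- padding (2B)
40..48  version  (8B, 8-aligned)
48..52  payload_len  (4B, 4-aligned)
52..56  -- padding (4B)
56..64  src  (8B, 8-aligned)
sizeof = 64, alignof = 8
data bytes 52, size 64 → padding 12

12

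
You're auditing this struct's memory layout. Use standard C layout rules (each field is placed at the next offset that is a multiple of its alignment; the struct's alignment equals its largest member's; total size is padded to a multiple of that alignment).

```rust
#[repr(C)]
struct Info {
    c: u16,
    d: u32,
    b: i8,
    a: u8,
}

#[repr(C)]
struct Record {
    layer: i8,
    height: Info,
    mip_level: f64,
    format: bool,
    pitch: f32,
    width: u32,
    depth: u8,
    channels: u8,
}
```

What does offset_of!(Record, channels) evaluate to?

Info: @0: c [2B, align 2] → 2; +2 pad (align 4); @4: d [4B, align 4] → 8; @8: b [1B, align 1] → 9; @9: a [1B, align 1] → 10; +2 tail pad (align 4); size 12, align 4
@0: layer [1B, align 1] → 1
+3 pad (align 4)
@4: height [12B, align 4] → 16
@16: mip_level [8B, align 8] → 24
@24: format [1B, align 1] → 25
+3 pad (align 4)
@28: pitch [4B, align 4] → 32
@32: width [4B, align 4] → 36
@36: depth [1B, align 1] → 37
@37: channels [1B, align 1] → 38

37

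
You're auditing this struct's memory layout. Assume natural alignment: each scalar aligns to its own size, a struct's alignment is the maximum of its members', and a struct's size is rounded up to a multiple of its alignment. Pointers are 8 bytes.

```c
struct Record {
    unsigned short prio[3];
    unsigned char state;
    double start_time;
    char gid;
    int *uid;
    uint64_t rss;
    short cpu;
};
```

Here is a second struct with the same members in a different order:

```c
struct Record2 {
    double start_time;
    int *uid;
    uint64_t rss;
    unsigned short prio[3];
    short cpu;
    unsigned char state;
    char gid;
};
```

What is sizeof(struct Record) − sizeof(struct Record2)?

0..6  prio  (6B, 2-aligned)
6..7  state  (1B, 1-aligned)
7..8  -- padding (1B)
8..16  start_time  (8B, 8-aligned)
16..17  gid  (1B, 1-aligned)
17..24  -- padding (7B)
24..32  uid  (8B, 8-aligned)
32..40  rss  (8B, 8-aligned)
40..42  cpu  (2B, 2-aligned)
42..48  -- tail padding (6B)
sizeof = 48, alignof = 8
— Record2 —
0..8  start_time  (8B, 8-aligned)
8..16  uid  (8B, 8-aligned)
16..24  rss  (8B, 8-aligned)
24..30  prio  (6B, 2-aligned)
30..32  cpu  (2B, 2-aligned)
32..33  state  (1B, 1-aligned)
33..34  gid  (1B, 1-aligned)
34..40  -- tail padding (6B)
sizeof = 40, alignof = 8
48 − 40 = 8

8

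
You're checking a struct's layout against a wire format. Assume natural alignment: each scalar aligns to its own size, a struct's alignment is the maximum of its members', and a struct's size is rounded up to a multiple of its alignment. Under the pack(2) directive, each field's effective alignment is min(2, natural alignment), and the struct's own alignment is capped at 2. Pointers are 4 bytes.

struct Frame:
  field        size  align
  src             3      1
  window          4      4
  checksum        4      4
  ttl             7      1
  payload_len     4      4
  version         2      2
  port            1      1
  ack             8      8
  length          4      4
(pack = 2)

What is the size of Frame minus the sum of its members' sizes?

src at 0 (size 3, align 1) → ends 3
pad 1 to align 2 for window
window at 4 (size 4, align 2) → ends 8
checksum at 8 (size 4, align 2) → ends 12
ttl at 12 (size 7, align 1) → ends 19
pad 1 to align 2 for payload_len
payload_len at 20 (size 4, align 2) → ends 24
version at 24 (size 2, align 2) → ends 26
port at 26 (size 1, align 1) → ends 27
pad 1 to align 2 for ack
ack at 28 (size 8, align 2) → ends 36
length at 36 (size 4, align 2) → ends 40
total 40 bytes, alignment 2
data bytes 37, size 40 → padding 3

3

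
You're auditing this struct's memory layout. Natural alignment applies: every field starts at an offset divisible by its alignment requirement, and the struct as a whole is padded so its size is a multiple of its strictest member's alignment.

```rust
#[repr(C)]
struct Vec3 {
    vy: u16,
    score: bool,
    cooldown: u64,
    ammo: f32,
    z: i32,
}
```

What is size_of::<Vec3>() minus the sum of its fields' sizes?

vy at 0 (size 2, align 2) → ends 2
score at 2 (size 1, align 1) → ends 3
pad 5 to align 8 for cooldown
cooldown at 8 (size 8, align 8) → ends 16
ammo at 16 (size 4, align 4) → ends 20
z at 20 (size 4, align 4) → ends 24
total 24 bytes, alignment 8
data bytes 19, size 24 → padding 5

5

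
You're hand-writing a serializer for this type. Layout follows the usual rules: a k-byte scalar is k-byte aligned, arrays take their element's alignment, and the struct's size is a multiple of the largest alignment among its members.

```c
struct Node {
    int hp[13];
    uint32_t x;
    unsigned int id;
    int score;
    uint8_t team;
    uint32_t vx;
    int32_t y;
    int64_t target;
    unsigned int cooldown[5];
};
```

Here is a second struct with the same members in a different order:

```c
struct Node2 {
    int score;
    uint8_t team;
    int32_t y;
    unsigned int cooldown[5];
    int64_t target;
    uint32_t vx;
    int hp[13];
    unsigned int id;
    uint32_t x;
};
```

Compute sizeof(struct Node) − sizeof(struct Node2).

0..52  hp  (52B, 4-aligned)
52..56  x  (4B, 4-aligned)
56..60  id  (4B, 4-aligned)
60..64  score  (4B, 4-aligned)
64..65  team  (1B, 1-aligned)
65..68  -- padding (3B)
68..72  vx  (4B, 4-aligned)
72..76  y  (4B, 4-aligned)
76..80  -- padding (4B)
80..88  target  (8B, 8-aligned)
88..108  cooldown  (20B, 4-aligned)
108..112  -- tail padding (4B)
sizeof = 112, alignof = 8
— Node2 —
0..4  score  (4B, 4-aligned)
4..5  team  (1B, 1-aligned)
5..8  -- padding (3B)
8..12  y  (4B, 4-aligned)
12..32  cooldown  (20B, 4-aligned)
32..40  target  (8B, 8-aligned)
40..44  vx  (4B, 4-aligned)
44..96  hp  (52B, 4-aligned)
96..100  id  (4B, 4-aligned)
100..104  x  (4B, 4-aligned)
sizeof = 104, alignof = 8
112 − 104 = 8

8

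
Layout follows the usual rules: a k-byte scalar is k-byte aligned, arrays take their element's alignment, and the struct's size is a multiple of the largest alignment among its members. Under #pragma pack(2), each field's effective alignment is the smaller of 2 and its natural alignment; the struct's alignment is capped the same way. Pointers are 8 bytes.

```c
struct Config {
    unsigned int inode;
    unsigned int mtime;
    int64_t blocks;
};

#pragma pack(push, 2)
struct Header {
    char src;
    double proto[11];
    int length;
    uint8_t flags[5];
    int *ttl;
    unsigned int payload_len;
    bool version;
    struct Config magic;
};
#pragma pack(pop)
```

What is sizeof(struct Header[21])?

Config: @0: inode [4B, align 4] → 4; @4: mtime [4B, align 4] → 8; @8: blocks [8B, align 8] → 16; size 16, align 8
@0: src [1B, align 1] → 1
+1 pad (align 2)
@2: proto [88B, align 2] → 90
@90: length [4B, align 2] → 94
@94: flags [5B, align 1] → 99
+1 pad (align 2)
@100: ttl [8B, align 2] → 108
@108: payload_len [4B, align 2] → 112
@112: version [1B, align 1] → 113
+1 pad (align 2)
@114: magic [16B, align 2] → 130
size 130, align 2
array of 21: 21 × 130 = 2730

2730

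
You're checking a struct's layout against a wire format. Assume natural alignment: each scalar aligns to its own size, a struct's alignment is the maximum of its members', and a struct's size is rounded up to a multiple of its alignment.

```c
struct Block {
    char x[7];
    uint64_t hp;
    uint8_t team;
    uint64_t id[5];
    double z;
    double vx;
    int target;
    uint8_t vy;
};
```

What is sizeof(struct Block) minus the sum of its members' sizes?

11

x at 0 (size 7, align 1) → ends 7
pad 1 to align 8 for hp
hp at 8 (size 8, align 8) → ends 16
team at 16 (size 1, align 1) → ends 17
pad 7 to align 8 for id
id at 24 (size 40, align 8) → ends 64
z at 64 (size 8, align 8) → ends 72
vx at 72 (size 8, align 8) → ends 80
target at 80 (size 4, align 4) → ends 84
vy at 84 (size 1, align 1) → ends 85
tail pad 3 to reach multiple of 8
total 88 bytes, alignment 8
data bytes 77, size 88 → padding 11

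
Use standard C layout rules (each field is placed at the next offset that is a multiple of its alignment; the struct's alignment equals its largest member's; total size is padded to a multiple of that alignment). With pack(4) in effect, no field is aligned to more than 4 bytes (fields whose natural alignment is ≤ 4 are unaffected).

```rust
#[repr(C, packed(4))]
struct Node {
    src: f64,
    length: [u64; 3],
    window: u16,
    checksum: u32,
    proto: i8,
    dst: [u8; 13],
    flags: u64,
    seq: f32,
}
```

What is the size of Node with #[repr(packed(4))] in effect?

68

src at 0 (size 8, align 4) → ends 8
length at 8 (size 24, align 4) → ends 32
window at 32 (size 2, align 2) → ends 34
pad 2 to align 4 for checksum
checksum at 36 (size 4, align 4) → ends 40
proto at 40 (size 1, align 1) → ends 41
dst at 41 (size 13, align 1) → ends 54
pad 2 to align 4 for flags
flags at 56 (size 8, align 4) → ends 64
seq at 64 (size 4, align 4) → ends 68
total 68 bytes, alignment 4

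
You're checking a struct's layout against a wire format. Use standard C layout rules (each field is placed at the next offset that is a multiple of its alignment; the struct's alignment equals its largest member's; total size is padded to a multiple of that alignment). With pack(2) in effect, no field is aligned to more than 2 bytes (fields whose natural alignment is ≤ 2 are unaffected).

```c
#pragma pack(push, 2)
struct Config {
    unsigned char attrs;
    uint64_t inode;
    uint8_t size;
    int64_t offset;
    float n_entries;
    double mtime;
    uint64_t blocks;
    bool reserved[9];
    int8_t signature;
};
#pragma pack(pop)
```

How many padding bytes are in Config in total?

@0: attrs [1B, align 1] → 1
+1 pad (align 2)
@2: inode [8B, align 2] → 10
@10: size [1B, align 1] → 11
+1 pad (align 2)
@12: offset [8B, align 2] → 20
@20: n_entries [4B, align 2] → 24
@24: mtime [8B, align 2] → 32
@32: blocks [8B, align 2] → 40
@40: reserved [9B, align 1] → 49
@49: signature [1B, align 1] → 50
size 50, align 2
data bytes 48, size 50 → padding 2

2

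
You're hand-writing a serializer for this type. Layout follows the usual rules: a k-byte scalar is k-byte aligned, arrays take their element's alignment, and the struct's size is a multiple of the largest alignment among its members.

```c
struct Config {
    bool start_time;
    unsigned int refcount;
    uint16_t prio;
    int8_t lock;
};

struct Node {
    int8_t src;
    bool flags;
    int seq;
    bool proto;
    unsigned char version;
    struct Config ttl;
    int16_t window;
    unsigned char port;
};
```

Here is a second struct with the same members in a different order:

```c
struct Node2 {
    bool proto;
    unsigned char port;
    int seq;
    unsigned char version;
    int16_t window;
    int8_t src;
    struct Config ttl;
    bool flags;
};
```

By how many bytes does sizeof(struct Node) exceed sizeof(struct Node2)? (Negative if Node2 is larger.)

Config: @0: start_time [1B, align 1] → 1; +3 pad (align 4); @4: refcount [4B, align 4] → 8; @8: prio [2B, align 2] → 10; @10: lock [1B, align 1] → 11; +1 tail pad (align 4); size 12, align 4
@0: src [1B, align 1] → 1
@1: flags [1B, align 1] → 2
+2 pad (align 4)
@4: seq [4B, align 4] → 8
@8: proto [1B, align 1] → 9
@9: version [1B, align 1] → 10
+2 pad (align 4)
@12: ttl [12B, align 4] → 24
@24: window [2B, align 2] → 26
@26: port [1B, align 1] → 27
+1 tail pad (align 4)
size 28, align 4
— Node2 —
@0: proto [1B, align 1] → 1
@1: port [1B, align 1] → 2
+2 pad (align 4)
@4: seq [4B, align 4] → 8
@8: version [1B, align 1] → 9
+1 pad (align 2)
@10: window [2B, align 2] → 12
@12: src [1B, align 1] → 13
+3 pad (align 4)
@16: ttl [12B, align 4] → 28
@28: flags [1B, align 1] → 29
+3 tail pad (align 4)
size 32, align 4
28 − 32 = -4

-4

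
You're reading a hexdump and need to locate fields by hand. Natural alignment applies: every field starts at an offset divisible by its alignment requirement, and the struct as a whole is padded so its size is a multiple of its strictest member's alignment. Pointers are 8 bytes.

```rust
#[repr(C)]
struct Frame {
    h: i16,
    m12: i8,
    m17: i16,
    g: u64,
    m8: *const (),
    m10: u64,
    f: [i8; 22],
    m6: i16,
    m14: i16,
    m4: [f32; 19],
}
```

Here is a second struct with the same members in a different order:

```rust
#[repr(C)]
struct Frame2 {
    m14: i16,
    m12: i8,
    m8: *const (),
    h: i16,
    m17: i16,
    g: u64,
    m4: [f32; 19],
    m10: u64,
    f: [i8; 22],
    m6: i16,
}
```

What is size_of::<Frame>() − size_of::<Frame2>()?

@0: h [2B, align 2] → 2
@2: m12 [1B, align 1] → 3
+1 pad (align 2)
@4: m17 [2B, align 2] → 6
+2 pad (align 8)
@8: g [8B, align 8] → 16
@16: m8 [8B, align 8] → 24
@24: m10 [8B, align 8] → 32
@32: f [22B, align 1] → 54
@54: m6 [2B, align 2] → 56
@56: m14 [2B, align 2] → 58
+2 pad (align 4)
@60: m4 [76B, align 4] → 136
size 136, align 8
— Frame2 —
@0: m14 [2B, align 2] → 2
@2: m12 [1B, align 1] → 3
+5 pad (align 8)
@8: m8 [8B, align 8] → 16
@16: h [2B, align 2] → 18
@18: m17 [2B, align 2] → 20
+4 pad (align 8)
@24: g [8B, align 8] → 32
@32: m4 [76B, align 4] → 108
+4 pad (align 8)
@112: m10 [8B, align 8] → 120
@120: f [22B, align 1] → 142
@142: m6 [2B, align 2] → 144
size 144, align 8
136 − 144 = -8

-8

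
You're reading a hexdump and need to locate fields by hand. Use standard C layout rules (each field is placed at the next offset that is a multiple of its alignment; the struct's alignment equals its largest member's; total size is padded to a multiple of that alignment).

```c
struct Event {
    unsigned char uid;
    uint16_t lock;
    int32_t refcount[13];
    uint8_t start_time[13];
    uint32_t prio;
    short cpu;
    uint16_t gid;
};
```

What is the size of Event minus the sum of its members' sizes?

4

uid at 0 (size 1, align 1) → ends 1
pad 1 to align 2 for lock
lock at 2 (size 2, align 2) → ends 4
refcount at 4 (size 52, align 4) → ends 56
start_time at 56 (size 13, align 1) → ends 69
pad 3 to align 4 for prio
prio at 72 (size 4, align 4) → ends 76
cpu at 76 (size 2, align 2) → ends 78
gid at 78 (size 2, align 2) → ends 80
total 80 bytes, alignment 4
data bytes 76, size 80 → padding 4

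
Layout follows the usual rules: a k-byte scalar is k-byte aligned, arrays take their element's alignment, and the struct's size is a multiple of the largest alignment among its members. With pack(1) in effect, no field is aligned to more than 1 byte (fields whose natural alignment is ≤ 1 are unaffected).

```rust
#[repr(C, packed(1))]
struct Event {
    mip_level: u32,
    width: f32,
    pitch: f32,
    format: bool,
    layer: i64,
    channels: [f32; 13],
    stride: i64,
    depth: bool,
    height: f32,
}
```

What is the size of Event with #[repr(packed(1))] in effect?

mip_level at 0 (size 4, align 1) → ends 4
width at 4 (size 4, align 1) → ends 8
pitch at 8 (size 4, align 1) → ends 12
format at 12 (size 1, align 1) → ends 13
layer at 13 (size 8, align 1) → ends 21
channels at 21 (size 52, align 1) → ends 73
stride at 73 (size 8, align 1) → ends 81
depth at 81 (size 1, align 1) → ends 82
height at 82 (size 4, align 1) → ends 86
total 86 bytes, alignment 1

86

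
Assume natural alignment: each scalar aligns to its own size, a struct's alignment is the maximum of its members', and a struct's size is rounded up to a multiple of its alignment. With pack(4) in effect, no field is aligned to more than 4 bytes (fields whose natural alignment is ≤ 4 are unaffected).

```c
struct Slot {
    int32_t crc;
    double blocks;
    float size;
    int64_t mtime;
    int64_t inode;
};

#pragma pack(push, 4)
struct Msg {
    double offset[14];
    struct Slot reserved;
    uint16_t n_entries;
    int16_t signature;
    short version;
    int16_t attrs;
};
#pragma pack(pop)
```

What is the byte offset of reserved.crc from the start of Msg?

Slot: 0..4  crc  (4B, 4-aligned); 4..8  -- padding (4B); 8..16  blocks  (8B, 8-aligned); 16..20  size  (4B, 4-aligned); 20..24  -- padding (4B); 24..32  mtime  (8B, 8-aligned); 32..40  inode  (8B, 8-aligned); sizeof = 40, alignof = 8
0..112  offset  (112B, 4-aligned)
112..152  reserved  (40B, 4-aligned)
within Slot: crc at 0
112 + 0 = 112

112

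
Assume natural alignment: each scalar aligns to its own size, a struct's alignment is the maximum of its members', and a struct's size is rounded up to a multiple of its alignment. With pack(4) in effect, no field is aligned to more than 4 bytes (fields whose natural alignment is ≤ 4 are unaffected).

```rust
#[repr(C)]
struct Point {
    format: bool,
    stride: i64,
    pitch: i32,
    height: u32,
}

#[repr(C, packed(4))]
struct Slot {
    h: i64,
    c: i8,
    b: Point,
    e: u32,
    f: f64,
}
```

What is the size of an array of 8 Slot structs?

Point: 0..1  format  (1B, 1-aligned); 1..8  -- padding (7B); 8..16  stride  (8B, 8-aligned); 16..20  pitch  (4B, 4-aligned); 20..24  height  (4B, 4-aligned); sizeof = 24, alignof = 8
0..8  h  (8B, 4-aligned)
8..9  c  (1B, 1-aligned)
9..12  -- padding (3B)
12..36  b  (24B, 4-aligned)
36..40  e  (4B, 4-aligned)
40..48  f  (8B, 4-aligned)
sizeof = 48, alignof = 4
array of 8: 8 × 48 = 384

384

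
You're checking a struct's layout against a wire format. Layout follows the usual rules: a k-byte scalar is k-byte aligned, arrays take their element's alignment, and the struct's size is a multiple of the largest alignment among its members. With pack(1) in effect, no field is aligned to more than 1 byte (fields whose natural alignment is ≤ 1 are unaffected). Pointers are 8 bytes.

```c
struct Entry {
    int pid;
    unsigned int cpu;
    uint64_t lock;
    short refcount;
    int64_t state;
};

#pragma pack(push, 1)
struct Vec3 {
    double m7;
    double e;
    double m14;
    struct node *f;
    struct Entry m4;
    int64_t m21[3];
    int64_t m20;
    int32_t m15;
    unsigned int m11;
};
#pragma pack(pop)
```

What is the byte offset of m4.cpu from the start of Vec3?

36

Entry: 0..4  pid  (4B, 4-aligned); 4..8  cpu  (4B, 4-aligned); 8..16  lock  (8B, 8-aligned); 16..18  refcount  (2B, 2-aligned); 18..24  -- padding (6B); 24..32  state  (8B, 8-aligned); sizeof = 32, alignof = 8
0..8  m7  (8B, 1-aligned)
8..16  e  (8B, 1-aligned)
16..24  m14  (8B, 1-aligned)
24..32  f  (8B, 1-aligned)
32..64  m4  (32B, 1-aligned)
within Entry: cpu at 4
32 + 4 = 36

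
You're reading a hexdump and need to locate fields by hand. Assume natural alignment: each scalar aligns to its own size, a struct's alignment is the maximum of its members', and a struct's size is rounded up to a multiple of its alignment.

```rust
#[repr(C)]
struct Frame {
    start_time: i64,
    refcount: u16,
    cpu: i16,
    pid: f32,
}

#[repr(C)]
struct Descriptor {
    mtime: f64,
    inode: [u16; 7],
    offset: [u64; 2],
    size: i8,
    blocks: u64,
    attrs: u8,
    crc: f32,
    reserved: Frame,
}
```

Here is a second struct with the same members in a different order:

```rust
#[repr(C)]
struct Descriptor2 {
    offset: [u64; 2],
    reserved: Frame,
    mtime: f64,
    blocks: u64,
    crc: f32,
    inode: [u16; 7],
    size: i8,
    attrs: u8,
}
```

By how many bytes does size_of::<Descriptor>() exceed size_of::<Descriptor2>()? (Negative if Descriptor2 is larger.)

8

Frame: start_time at 0 (size 8, align 8) → ends 8; refcount at 8 (size 2, align 2) → ends 10; cpu at 10 (size 2, align 2) → ends 12; pid at 12 (size 4, align 4) → ends 16; total 16 bytes, alignment 8
mtime at 0 (size 8, align 8) → ends 8
inode at 8 (size 14, align 2) → ends 22
pad 2 to align 8 for offset
offset at 24 (size 16, align 8) → ends 40
size at 40 (size 1, align 1) → ends 41
pad 7 to align 8 for blocks
blocks at 48 (size 8, align 8) → ends 56
attrs at 56 (size 1, align 1) → ends 57
pad 3 to align 4 for crc
crc at 60 (size 4, align 4) → ends 64
reserved at 64 (size 16, align 8) → ends 80
total 80 bytes, alignment 8
— Descriptor2 —
offset at 0 (size 16, align 8) → ends 16
reserved at 16 (size 16, align 8) → ends 32
mtime at 32 (size 8, align 8) → ends 40
blocks at 40 (size 8, align 8) → ends 48
crc at 48 (size 4, align 4) → ends 52
inode at 52 (size 14, align 2) → ends 66
size at 66 (size 1, align 1) → ends 67
attrs at 67 (size 1, align 1) → ends 68
tail pad 4 to reach multiple of 8
total 72 bytes, alignment 8
80 − 72 = 8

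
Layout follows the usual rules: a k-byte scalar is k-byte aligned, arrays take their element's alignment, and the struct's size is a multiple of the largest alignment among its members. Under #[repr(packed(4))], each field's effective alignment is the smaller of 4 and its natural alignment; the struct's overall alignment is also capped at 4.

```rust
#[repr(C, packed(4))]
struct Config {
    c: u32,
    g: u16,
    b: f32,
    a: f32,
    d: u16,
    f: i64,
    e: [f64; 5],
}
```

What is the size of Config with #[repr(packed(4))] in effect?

0..4  c  (4B, 4-aligned)
4..6  g  (2B, 2-aligned)
6..8  -- padding (2B)
8..12  b  (4B, 4-aligned)
12..16  a  (4B, 4-aligned)
16..18  d  (2B, 2-aligned)
18..20  -- padding (2B)
20..28  f  (8B, 4-aligned)
28..68  e  (40B, 4-aligned)
sizeof = 68, alignof = 4

68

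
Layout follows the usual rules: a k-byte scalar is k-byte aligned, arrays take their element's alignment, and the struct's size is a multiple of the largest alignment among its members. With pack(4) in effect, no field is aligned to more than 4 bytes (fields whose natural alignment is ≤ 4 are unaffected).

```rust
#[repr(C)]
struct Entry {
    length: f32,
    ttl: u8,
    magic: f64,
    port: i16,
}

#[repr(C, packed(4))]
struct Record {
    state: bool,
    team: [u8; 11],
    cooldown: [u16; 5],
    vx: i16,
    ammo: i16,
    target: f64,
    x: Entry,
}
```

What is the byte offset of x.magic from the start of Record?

Entry: 0..4  length  (4B, 4-aligned); 4..5  ttl  (1B, 1-aligned); 5..8  -- padding (3B); 8..16  magic  (8B, 8-aligned); 16..18  port  (2B, 2-aligned); 18..24  -- tail padding (6B); sizeof = 24, alignof = 8
0..1  state  (1B, 1-aligned)
1..12  team  (11B, 1-aligned)
12..22  cooldown  (10B, 2-aligned)
22..24  vx  (2B, 2-aligned)
24..26  ammo  (2B, 2-aligned)
26..28  -- padding (2B)
28..36  target  (8B, 4-aligned)
36..60  x  (24B, 4-aligned)
within Entry: magic at 8
36 + 8 = 44

44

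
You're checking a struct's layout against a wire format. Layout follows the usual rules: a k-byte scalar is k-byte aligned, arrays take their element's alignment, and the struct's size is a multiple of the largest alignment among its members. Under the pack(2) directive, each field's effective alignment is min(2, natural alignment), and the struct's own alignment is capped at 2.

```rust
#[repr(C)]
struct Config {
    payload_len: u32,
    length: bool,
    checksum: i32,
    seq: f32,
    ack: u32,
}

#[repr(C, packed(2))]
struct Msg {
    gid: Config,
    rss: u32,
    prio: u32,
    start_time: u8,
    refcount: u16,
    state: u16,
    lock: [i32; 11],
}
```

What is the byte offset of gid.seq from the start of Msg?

12

Config: @0: payload_len [4B, align 4] → 4; @4: length [1B, align 1] → 5; +3 pad (align 4); @8: checksum [4B, align 4] → 12; @12: seq [4B, align 4] → 16; @16: ack [4B, align 4] → 20; size 20, align 4
@0: gid [20B, align 2] → 20
within Config: seq at 12
0 + 12 = 12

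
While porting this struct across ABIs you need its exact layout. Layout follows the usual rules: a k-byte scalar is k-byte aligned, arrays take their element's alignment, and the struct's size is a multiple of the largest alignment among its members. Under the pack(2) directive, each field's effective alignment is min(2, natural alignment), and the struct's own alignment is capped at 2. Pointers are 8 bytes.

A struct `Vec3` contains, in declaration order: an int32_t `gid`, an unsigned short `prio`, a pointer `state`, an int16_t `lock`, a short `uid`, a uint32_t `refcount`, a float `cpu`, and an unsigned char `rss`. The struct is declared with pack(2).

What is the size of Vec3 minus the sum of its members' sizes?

1

0..4  gid  (4B, 2-aligned)
4..6  prio  (2B, 2-aligned)
6..14  state  (8B, 2-aligned)
14..16  lock  (2B, 2-aligned)
16..18  uid  (2B, 2-aligned)
18..22  refcount  (4B, 2-aligned)
22..26  cpu  (4B, 2-aligned)
26..27  rss  (1B, 1-aligned)
27..28  -- tail padding (1B)
sizeof = 28, alignof = 2
data bytes 27, size 28 → padding 1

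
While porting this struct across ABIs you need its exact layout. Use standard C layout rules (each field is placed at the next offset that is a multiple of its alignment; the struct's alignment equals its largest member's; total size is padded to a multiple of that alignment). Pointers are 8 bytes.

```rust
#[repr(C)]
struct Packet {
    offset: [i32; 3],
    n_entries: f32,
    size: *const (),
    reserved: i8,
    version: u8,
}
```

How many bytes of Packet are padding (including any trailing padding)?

0..12  offset  (12B, 4-aligned)
12..16  n_entries  (4B, 4-aligned)
16..24  size  (8B, 8-aligned)
24..25  reserved  (1B, 1-aligned)
25..26  version  (1B, 1-aligned)
26..32  -- tail padding (6B)
sizeof = 32, alignof = 8
data bytes 26, size 32 → padding 6

6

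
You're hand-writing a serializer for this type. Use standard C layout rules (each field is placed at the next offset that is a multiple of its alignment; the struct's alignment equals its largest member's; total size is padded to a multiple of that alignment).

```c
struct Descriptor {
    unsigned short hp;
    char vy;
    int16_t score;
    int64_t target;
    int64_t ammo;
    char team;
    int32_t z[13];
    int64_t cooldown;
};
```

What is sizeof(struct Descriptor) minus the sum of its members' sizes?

6

@0: hp [2B, align 2] → 2
@2: vy [1B, align 1] → 3
+1 pad (align 2)
@4: score [2B, align 2] → 6
+2 pad (align 8)
@8: target [8B, align 8] → 16
@16: ammo [8B, align 8] → 24
@24: team [1B, align 1] → 25
+3 pad (align 4)
@28: z [52B, align 4] → 80
@80: cooldown [8B, align 8] → 88
size 88, align 8
data bytes 82, size 88 → padding 6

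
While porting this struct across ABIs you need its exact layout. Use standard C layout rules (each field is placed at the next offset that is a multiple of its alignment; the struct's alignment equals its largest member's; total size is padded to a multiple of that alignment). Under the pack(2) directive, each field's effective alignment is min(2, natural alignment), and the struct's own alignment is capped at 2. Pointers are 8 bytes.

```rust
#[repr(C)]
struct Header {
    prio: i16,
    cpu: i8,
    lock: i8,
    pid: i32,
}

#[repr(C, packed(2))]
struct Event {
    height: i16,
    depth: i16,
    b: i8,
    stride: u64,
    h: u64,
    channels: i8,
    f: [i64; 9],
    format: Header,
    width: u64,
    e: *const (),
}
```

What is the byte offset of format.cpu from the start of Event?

98

Header: @0: prio [2B, align 2] → 2; @2: cpu [1B, align 1] → 3; @3: lock [1B, align 1] → 4; @4: pid [4B, align 4] → 8; size 8, align 4
@0: height [2B, align 2] → 2
@2: depth [2B, align 2] → 4
@4: b [1B, align 1] → 5
+1 pad (align 2)
@6: stride [8B, align 2] → 14
@14: h [8B, align 2] → 22
@22: channels [1B, align 1] → 23
+1 pad (align 2)
@24: f [72B, align 2] → 96
@96: format [8B, align 2] → 104
within Header: cpu at 2
96 + 2 = 98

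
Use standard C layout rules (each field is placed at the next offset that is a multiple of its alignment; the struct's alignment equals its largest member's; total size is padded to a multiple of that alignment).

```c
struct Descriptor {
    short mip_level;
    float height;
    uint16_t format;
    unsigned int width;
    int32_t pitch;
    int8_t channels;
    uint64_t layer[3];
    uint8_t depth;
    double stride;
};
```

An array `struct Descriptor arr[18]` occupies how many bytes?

0..2  mip_level  (2B, 2-aligned)
2..4  -- padding (2B)
4..8  height  (4B, 4-aligned)
8..10  format  (2B, 2-aligned)
10..12  -- padding (2B)
12..16  width  (4B, 4-aligned)
16..20  pitch  (4B, 4-aligned)
20..21  channels  (1B, 1-aligned)
21..24  -- padding (3B)
24..48  layer  (24B, 8-aligned)
48..49  depth  (1B, 1-aligned)
49..56  -- padding (7B)
56..64  stride  (8B, 8-aligned)
sizeof = 64, alignof = 8
array of 18: 18 × 64 = 1152

1152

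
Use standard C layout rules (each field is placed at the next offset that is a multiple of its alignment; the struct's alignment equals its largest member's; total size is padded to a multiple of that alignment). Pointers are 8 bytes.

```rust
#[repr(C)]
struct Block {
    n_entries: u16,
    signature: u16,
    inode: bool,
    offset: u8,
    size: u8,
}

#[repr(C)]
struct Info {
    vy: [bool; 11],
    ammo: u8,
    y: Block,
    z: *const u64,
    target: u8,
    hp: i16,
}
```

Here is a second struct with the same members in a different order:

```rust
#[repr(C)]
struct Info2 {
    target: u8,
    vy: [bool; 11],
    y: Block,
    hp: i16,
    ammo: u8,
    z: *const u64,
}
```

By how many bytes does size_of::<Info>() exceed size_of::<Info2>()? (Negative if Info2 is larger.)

Block: 0..2  n_entries  (2B, 2-aligned); 2..4  signature  (2B, 2-aligned); 4..5  inode  (1B, 1-aligned); 5..6  offset  (1B, 1-aligned); 6..7  size  (1B, 1-aligned); 7..8  -- tail padding (1B); sizeof = 8, alignof = 2
0..11  vy  (11B, 1-aligned)
11..12  ammo  (1B, 1-aligned)
12..20  y  (8B, 2-aligned)
20..24  -- padding (4B)
24..32  z  (8B, 8-aligned)
32..33  target  (1B, 1-aligned)
33..34  -- padding (1B)
34..36  hp  (2B, 2-aligned)
36..40  -- tail padding (4B)
sizeof = 40, alignof = 8
— Info2 —
0..1  target  (1B, 1-aligned)
1..12  vy  (11B, 1-aligned)
12..20  y  (8B, 2-aligned)
20..22  hp  (2B, 2-aligned)
22..23  ammo  (1B, 1-aligned)
23..24  -- padding (1B)
24..32  z  (8B, 8-aligned)
sizeof = 32, alignof = 8
40 − 32 = 8

8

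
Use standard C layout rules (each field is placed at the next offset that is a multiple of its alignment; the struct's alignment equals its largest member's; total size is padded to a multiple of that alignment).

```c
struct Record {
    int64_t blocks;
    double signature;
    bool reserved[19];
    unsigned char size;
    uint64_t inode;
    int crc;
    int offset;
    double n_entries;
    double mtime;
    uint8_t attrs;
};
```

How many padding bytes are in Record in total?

blocks at 0 (size 8, align 8) → ends 8
signature at 8 (size 8, align 8) → ends 16
reserved at 16 (size 19, align 1) → ends 35
size at 35 (size 1, align 1) → ends 36
pad 4 to align 8 for inode
inode at 40 (size 8, align 8) → ends 48
crc at 48 (size 4, align 4) → ends 52
offset at 52 (size 4, align 4) → ends 56
n_entries at 56 (size 8, align 8) → ends 64
mtime at 64 (size 8, align 8) → ends 72
attrs at 72 (size 1, align 1) → ends 73
tail pad 7 to reach multiple of 8
total 80 bytes, alignment 8
data bytes 69, size 80 → padding 11

11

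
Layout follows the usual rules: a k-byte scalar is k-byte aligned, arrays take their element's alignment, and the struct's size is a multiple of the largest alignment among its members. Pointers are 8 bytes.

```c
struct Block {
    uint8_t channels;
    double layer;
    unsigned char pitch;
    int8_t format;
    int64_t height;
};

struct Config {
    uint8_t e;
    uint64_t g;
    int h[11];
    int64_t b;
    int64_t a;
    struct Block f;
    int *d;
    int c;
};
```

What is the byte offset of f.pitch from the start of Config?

96

Block: @0: channels [1B, align 1] → 1; +7 pad (align 8); @8: layer [8B, align 8] → 16; @16: pitch [1B, align 1] → 17; @17: format [1B, align 1] → 18; +6 pad (align 8); @24: height [8B, align 8] → 32; size 32, align 8
@0: e [1B, align 1] → 1
+7 pad (align 8)
@8: g [8B, align 8] → 16
@16: h [44B, align 4] → 60
+4 pad (align 8)
@64: b [8B, align 8] → 72
@72: a [8B, align 8] → 80
@80: f [32B, align 8] → 112
within Block: pitch at 16
80 + 16 = 96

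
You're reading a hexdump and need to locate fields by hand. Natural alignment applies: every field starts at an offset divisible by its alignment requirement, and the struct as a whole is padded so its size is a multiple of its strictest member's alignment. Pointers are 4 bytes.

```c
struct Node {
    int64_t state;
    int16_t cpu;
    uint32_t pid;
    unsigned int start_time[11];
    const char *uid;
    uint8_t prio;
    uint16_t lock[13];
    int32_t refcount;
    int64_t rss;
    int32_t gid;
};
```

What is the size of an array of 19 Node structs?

2128

0..8  state  (8B, 8-aligned)
8..10  cpu  (2B, 2-aligned)
10..12  -- padding (2B)
12..16  pid  (4B, 4-aligned)
16..60  start_time  (44B, 4-aligned)
60..64  uid  (4B, 4-aligned)
64..65  prio  (1B, 1-aligned)
65..66  -- padding (1B)
66..92  lock  (26B, 2-aligned)
92..96  refcount  (4B, 4-aligned)
96..104  rss  (8B, 8-aligned)
104..108  gid  (4B, 4-aligned)
108..112  -- tail padding (4B)
sizeof = 112, alignof = 8
array of 19: 19 × 112 = 2128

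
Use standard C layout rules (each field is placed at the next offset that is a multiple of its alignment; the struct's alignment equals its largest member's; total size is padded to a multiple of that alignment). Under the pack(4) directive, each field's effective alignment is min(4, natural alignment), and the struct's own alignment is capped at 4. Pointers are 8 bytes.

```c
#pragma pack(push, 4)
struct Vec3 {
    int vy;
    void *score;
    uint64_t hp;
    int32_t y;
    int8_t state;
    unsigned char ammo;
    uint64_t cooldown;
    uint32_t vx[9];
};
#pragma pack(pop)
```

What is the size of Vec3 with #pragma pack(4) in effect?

0..4  vy  (4B, 4-aligned)
4..12  score  (8B, 4-aligned)
12..20  hp  (8B, 4-aligned)
20..24  y  (4B, 4-aligned)
24..25  state  (1B, 1-aligned)
25..26  ammo  (1B, 1-aligned)
26..28  -- padding (2B)
28..36  cooldown  (8B, 4-aligned)
36..72  vx  (36B, 4-aligned)
sizeof = 72, alignof = 4

72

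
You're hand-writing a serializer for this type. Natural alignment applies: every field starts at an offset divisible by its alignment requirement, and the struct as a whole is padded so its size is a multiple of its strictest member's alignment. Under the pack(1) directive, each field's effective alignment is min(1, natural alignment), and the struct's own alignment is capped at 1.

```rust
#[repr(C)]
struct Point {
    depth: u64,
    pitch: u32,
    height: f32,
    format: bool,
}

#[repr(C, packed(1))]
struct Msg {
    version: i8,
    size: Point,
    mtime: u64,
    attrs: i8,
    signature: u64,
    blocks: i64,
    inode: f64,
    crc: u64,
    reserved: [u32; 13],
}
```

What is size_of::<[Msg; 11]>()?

Point: depth at 0 (size 8, align 8) → ends 8; pitch at 8 (size 4, align 4) → ends 12; height at 12 (size 4, align 4) → ends 16; format at 16 (size 1, align 1) → ends 17; tail pad 7 to reach multiple of 8; total 24 bytes, alignment 8
version at 0 (size 1, align 1) → ends 1
size at 1 (size 24, align 1) → ends 25
mtime at 25 (size 8, align 1) → ends 33
attrs at 33 (size 1, align 1) → ends 34
signature at 34 (size 8, align 1) → ends 42
blocks at 42 (size 8, align 1) → ends 50
inode at 50 (size 8, align 1) → ends 58
crc at 58 (size 8, align 1) → ends 66
reserved at 66 (size 52, align 1) → ends 118
total 118 bytes, alignment 1
array of 11: 11 × 118 = 1298

1298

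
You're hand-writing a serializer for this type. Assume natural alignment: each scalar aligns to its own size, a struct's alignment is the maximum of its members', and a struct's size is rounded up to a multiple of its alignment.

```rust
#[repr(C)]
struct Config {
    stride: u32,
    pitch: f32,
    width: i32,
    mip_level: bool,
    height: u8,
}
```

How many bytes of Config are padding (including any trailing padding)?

@0: stride [4B, align 4] → 4
@4: pitch [4B, align 4] → 8
@8: width [4B, align 4] → 12
@12: mip_level [1B, align 1] → 13
@13: height [1B, align 1] → 14
+2 tail pad (align 4)
size 16, align 4
data bytes 14, size 16 → padding 2

2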